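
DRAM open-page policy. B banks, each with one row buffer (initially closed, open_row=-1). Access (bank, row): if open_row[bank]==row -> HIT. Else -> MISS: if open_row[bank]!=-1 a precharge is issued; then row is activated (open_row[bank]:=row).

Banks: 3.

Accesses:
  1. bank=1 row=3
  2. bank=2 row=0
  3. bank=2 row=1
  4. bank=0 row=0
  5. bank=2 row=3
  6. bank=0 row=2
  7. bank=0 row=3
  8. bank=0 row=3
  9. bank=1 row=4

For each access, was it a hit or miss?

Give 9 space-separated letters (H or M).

Answer: M M M M M M M H M

Derivation:
Acc 1: bank1 row3 -> MISS (open row3); precharges=0
Acc 2: bank2 row0 -> MISS (open row0); precharges=0
Acc 3: bank2 row1 -> MISS (open row1); precharges=1
Acc 4: bank0 row0 -> MISS (open row0); precharges=1
Acc 5: bank2 row3 -> MISS (open row3); precharges=2
Acc 6: bank0 row2 -> MISS (open row2); precharges=3
Acc 7: bank0 row3 -> MISS (open row3); precharges=4
Acc 8: bank0 row3 -> HIT
Acc 9: bank1 row4 -> MISS (open row4); precharges=5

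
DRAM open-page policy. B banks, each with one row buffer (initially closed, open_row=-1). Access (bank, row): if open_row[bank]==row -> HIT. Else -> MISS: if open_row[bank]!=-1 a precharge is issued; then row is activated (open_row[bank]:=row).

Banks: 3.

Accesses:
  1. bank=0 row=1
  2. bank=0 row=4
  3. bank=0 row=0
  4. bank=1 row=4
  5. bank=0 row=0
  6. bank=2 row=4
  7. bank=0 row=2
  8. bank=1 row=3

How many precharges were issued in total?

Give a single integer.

Answer: 4

Derivation:
Acc 1: bank0 row1 -> MISS (open row1); precharges=0
Acc 2: bank0 row4 -> MISS (open row4); precharges=1
Acc 3: bank0 row0 -> MISS (open row0); precharges=2
Acc 4: bank1 row4 -> MISS (open row4); precharges=2
Acc 5: bank0 row0 -> HIT
Acc 6: bank2 row4 -> MISS (open row4); precharges=2
Acc 7: bank0 row2 -> MISS (open row2); precharges=3
Acc 8: bank1 row3 -> MISS (open row3); precharges=4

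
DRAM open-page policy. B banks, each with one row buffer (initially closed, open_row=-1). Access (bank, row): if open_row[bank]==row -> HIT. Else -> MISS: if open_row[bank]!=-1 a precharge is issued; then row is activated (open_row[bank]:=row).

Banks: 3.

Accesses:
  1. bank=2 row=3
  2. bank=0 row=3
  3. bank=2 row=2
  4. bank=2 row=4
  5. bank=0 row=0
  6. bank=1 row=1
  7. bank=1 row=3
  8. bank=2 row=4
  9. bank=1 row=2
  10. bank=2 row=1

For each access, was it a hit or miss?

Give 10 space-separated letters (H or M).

Acc 1: bank2 row3 -> MISS (open row3); precharges=0
Acc 2: bank0 row3 -> MISS (open row3); precharges=0
Acc 3: bank2 row2 -> MISS (open row2); precharges=1
Acc 4: bank2 row4 -> MISS (open row4); precharges=2
Acc 5: bank0 row0 -> MISS (open row0); precharges=3
Acc 6: bank1 row1 -> MISS (open row1); precharges=3
Acc 7: bank1 row3 -> MISS (open row3); precharges=4
Acc 8: bank2 row4 -> HIT
Acc 9: bank1 row2 -> MISS (open row2); precharges=5
Acc 10: bank2 row1 -> MISS (open row1); precharges=6

Answer: M M M M M M M H M M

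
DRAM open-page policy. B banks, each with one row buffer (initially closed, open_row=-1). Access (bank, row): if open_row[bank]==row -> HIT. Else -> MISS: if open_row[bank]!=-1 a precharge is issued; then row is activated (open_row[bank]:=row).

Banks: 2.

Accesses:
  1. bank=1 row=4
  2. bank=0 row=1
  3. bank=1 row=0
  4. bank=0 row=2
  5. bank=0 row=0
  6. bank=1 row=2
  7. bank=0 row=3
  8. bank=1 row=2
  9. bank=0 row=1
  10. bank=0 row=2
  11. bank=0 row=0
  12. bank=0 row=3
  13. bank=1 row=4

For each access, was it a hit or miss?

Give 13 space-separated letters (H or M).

Answer: M M M M M M M H M M M M M

Derivation:
Acc 1: bank1 row4 -> MISS (open row4); precharges=0
Acc 2: bank0 row1 -> MISS (open row1); precharges=0
Acc 3: bank1 row0 -> MISS (open row0); precharges=1
Acc 4: bank0 row2 -> MISS (open row2); precharges=2
Acc 5: bank0 row0 -> MISS (open row0); precharges=3
Acc 6: bank1 row2 -> MISS (open row2); precharges=4
Acc 7: bank0 row3 -> MISS (open row3); precharges=5
Acc 8: bank1 row2 -> HIT
Acc 9: bank0 row1 -> MISS (open row1); precharges=6
Acc 10: bank0 row2 -> MISS (open row2); precharges=7
Acc 11: bank0 row0 -> MISS (open row0); precharges=8
Acc 12: bank0 row3 -> MISS (open row3); precharges=9
Acc 13: bank1 row4 -> MISS (open row4); precharges=10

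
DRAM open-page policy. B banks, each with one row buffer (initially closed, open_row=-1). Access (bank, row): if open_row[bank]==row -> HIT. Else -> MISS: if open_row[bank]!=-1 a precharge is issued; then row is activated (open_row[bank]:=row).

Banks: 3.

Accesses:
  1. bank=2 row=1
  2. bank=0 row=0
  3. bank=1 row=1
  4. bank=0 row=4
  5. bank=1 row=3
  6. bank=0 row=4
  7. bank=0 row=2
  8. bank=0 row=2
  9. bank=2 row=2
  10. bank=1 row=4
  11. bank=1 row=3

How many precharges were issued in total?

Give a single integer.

Acc 1: bank2 row1 -> MISS (open row1); precharges=0
Acc 2: bank0 row0 -> MISS (open row0); precharges=0
Acc 3: bank1 row1 -> MISS (open row1); precharges=0
Acc 4: bank0 row4 -> MISS (open row4); precharges=1
Acc 5: bank1 row3 -> MISS (open row3); precharges=2
Acc 6: bank0 row4 -> HIT
Acc 7: bank0 row2 -> MISS (open row2); precharges=3
Acc 8: bank0 row2 -> HIT
Acc 9: bank2 row2 -> MISS (open row2); precharges=4
Acc 10: bank1 row4 -> MISS (open row4); precharges=5
Acc 11: bank1 row3 -> MISS (open row3); precharges=6

Answer: 6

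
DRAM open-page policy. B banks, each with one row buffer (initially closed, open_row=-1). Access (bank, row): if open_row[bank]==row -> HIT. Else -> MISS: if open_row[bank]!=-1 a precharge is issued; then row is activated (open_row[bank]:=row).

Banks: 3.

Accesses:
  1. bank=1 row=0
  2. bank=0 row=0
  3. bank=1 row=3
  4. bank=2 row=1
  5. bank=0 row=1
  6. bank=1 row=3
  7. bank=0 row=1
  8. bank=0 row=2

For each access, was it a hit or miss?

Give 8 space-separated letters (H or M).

Answer: M M M M M H H M

Derivation:
Acc 1: bank1 row0 -> MISS (open row0); precharges=0
Acc 2: bank0 row0 -> MISS (open row0); precharges=0
Acc 3: bank1 row3 -> MISS (open row3); precharges=1
Acc 4: bank2 row1 -> MISS (open row1); precharges=1
Acc 5: bank0 row1 -> MISS (open row1); precharges=2
Acc 6: bank1 row3 -> HIT
Acc 7: bank0 row1 -> HIT
Acc 8: bank0 row2 -> MISS (open row2); precharges=3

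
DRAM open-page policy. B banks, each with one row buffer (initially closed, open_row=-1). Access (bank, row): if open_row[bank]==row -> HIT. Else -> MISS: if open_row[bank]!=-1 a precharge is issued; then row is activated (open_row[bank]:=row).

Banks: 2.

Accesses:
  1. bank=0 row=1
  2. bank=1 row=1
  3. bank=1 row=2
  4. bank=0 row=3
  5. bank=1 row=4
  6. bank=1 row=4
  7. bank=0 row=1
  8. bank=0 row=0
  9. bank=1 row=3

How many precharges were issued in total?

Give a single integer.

Acc 1: bank0 row1 -> MISS (open row1); precharges=0
Acc 2: bank1 row1 -> MISS (open row1); precharges=0
Acc 3: bank1 row2 -> MISS (open row2); precharges=1
Acc 4: bank0 row3 -> MISS (open row3); precharges=2
Acc 5: bank1 row4 -> MISS (open row4); precharges=3
Acc 6: bank1 row4 -> HIT
Acc 7: bank0 row1 -> MISS (open row1); precharges=4
Acc 8: bank0 row0 -> MISS (open row0); precharges=5
Acc 9: bank1 row3 -> MISS (open row3); precharges=6

Answer: 6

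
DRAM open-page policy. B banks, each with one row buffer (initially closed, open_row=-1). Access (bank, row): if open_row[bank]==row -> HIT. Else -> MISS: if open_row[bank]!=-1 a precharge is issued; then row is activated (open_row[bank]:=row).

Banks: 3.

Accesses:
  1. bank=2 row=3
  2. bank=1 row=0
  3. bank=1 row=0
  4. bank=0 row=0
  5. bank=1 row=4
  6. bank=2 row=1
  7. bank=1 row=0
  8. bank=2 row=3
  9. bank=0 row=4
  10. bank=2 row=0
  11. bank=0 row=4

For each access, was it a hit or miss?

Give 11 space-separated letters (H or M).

Acc 1: bank2 row3 -> MISS (open row3); precharges=0
Acc 2: bank1 row0 -> MISS (open row0); precharges=0
Acc 3: bank1 row0 -> HIT
Acc 4: bank0 row0 -> MISS (open row0); precharges=0
Acc 5: bank1 row4 -> MISS (open row4); precharges=1
Acc 6: bank2 row1 -> MISS (open row1); precharges=2
Acc 7: bank1 row0 -> MISS (open row0); precharges=3
Acc 8: bank2 row3 -> MISS (open row3); precharges=4
Acc 9: bank0 row4 -> MISS (open row4); precharges=5
Acc 10: bank2 row0 -> MISS (open row0); precharges=6
Acc 11: bank0 row4 -> HIT

Answer: M M H M M M M M M M H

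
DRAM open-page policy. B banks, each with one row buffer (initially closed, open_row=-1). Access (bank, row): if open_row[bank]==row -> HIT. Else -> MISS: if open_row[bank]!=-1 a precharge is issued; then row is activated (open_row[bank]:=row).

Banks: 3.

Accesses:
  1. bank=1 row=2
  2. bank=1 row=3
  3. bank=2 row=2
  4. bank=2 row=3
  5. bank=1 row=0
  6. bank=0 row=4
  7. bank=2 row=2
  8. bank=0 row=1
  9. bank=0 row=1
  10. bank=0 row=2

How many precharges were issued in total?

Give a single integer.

Acc 1: bank1 row2 -> MISS (open row2); precharges=0
Acc 2: bank1 row3 -> MISS (open row3); precharges=1
Acc 3: bank2 row2 -> MISS (open row2); precharges=1
Acc 4: bank2 row3 -> MISS (open row3); precharges=2
Acc 5: bank1 row0 -> MISS (open row0); precharges=3
Acc 6: bank0 row4 -> MISS (open row4); precharges=3
Acc 7: bank2 row2 -> MISS (open row2); precharges=4
Acc 8: bank0 row1 -> MISS (open row1); precharges=5
Acc 9: bank0 row1 -> HIT
Acc 10: bank0 row2 -> MISS (open row2); precharges=6

Answer: 6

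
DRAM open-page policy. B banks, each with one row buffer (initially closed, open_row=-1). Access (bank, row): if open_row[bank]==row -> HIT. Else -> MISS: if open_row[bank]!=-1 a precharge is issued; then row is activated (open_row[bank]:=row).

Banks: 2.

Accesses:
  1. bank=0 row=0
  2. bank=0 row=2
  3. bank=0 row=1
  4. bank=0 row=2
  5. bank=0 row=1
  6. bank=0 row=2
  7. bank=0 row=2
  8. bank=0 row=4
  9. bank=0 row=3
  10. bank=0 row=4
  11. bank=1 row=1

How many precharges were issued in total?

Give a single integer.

Acc 1: bank0 row0 -> MISS (open row0); precharges=0
Acc 2: bank0 row2 -> MISS (open row2); precharges=1
Acc 3: bank0 row1 -> MISS (open row1); precharges=2
Acc 4: bank0 row2 -> MISS (open row2); precharges=3
Acc 5: bank0 row1 -> MISS (open row1); precharges=4
Acc 6: bank0 row2 -> MISS (open row2); precharges=5
Acc 7: bank0 row2 -> HIT
Acc 8: bank0 row4 -> MISS (open row4); precharges=6
Acc 9: bank0 row3 -> MISS (open row3); precharges=7
Acc 10: bank0 row4 -> MISS (open row4); precharges=8
Acc 11: bank1 row1 -> MISS (open row1); precharges=8

Answer: 8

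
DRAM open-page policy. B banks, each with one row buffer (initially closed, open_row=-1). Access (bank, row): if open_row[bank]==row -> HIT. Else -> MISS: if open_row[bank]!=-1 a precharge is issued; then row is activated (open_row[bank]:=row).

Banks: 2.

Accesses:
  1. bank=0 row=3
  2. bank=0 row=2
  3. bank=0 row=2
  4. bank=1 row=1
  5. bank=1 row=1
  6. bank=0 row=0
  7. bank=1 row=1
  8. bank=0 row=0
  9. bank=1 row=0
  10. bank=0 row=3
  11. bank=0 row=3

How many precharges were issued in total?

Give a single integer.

Acc 1: bank0 row3 -> MISS (open row3); precharges=0
Acc 2: bank0 row2 -> MISS (open row2); precharges=1
Acc 3: bank0 row2 -> HIT
Acc 4: bank1 row1 -> MISS (open row1); precharges=1
Acc 5: bank1 row1 -> HIT
Acc 6: bank0 row0 -> MISS (open row0); precharges=2
Acc 7: bank1 row1 -> HIT
Acc 8: bank0 row0 -> HIT
Acc 9: bank1 row0 -> MISS (open row0); precharges=3
Acc 10: bank0 row3 -> MISS (open row3); precharges=4
Acc 11: bank0 row3 -> HIT

Answer: 4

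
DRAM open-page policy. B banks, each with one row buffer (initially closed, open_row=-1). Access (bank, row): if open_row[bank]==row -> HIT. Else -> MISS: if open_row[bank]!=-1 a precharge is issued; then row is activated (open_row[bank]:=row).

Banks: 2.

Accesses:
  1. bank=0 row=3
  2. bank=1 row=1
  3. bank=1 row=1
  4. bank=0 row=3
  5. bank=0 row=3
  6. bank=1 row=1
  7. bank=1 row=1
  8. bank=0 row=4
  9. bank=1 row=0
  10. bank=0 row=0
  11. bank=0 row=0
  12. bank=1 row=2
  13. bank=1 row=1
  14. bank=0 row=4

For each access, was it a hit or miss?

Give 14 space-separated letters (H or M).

Acc 1: bank0 row3 -> MISS (open row3); precharges=0
Acc 2: bank1 row1 -> MISS (open row1); precharges=0
Acc 3: bank1 row1 -> HIT
Acc 4: bank0 row3 -> HIT
Acc 5: bank0 row3 -> HIT
Acc 6: bank1 row1 -> HIT
Acc 7: bank1 row1 -> HIT
Acc 8: bank0 row4 -> MISS (open row4); precharges=1
Acc 9: bank1 row0 -> MISS (open row0); precharges=2
Acc 10: bank0 row0 -> MISS (open row0); precharges=3
Acc 11: bank0 row0 -> HIT
Acc 12: bank1 row2 -> MISS (open row2); precharges=4
Acc 13: bank1 row1 -> MISS (open row1); precharges=5
Acc 14: bank0 row4 -> MISS (open row4); precharges=6

Answer: M M H H H H H M M M H M M M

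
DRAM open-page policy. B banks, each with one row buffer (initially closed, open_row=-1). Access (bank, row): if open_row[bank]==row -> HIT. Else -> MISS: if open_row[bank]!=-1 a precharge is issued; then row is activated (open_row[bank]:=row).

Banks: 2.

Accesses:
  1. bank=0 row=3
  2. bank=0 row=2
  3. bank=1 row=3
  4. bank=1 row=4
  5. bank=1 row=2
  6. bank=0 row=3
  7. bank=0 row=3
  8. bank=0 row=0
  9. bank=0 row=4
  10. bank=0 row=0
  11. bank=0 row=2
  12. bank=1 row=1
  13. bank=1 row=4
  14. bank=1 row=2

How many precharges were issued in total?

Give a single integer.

Acc 1: bank0 row3 -> MISS (open row3); precharges=0
Acc 2: bank0 row2 -> MISS (open row2); precharges=1
Acc 3: bank1 row3 -> MISS (open row3); precharges=1
Acc 4: bank1 row4 -> MISS (open row4); precharges=2
Acc 5: bank1 row2 -> MISS (open row2); precharges=3
Acc 6: bank0 row3 -> MISS (open row3); precharges=4
Acc 7: bank0 row3 -> HIT
Acc 8: bank0 row0 -> MISS (open row0); precharges=5
Acc 9: bank0 row4 -> MISS (open row4); precharges=6
Acc 10: bank0 row0 -> MISS (open row0); precharges=7
Acc 11: bank0 row2 -> MISS (open row2); precharges=8
Acc 12: bank1 row1 -> MISS (open row1); precharges=9
Acc 13: bank1 row4 -> MISS (open row4); precharges=10
Acc 14: bank1 row2 -> MISS (open row2); precharges=11

Answer: 11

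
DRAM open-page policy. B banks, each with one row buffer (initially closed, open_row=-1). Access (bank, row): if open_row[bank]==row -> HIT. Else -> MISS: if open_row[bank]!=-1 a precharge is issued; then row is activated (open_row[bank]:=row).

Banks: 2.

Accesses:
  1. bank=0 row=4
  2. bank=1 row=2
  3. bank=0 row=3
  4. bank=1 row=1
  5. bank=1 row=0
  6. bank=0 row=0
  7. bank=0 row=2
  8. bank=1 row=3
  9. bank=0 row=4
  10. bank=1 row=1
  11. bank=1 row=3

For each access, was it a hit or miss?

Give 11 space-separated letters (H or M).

Acc 1: bank0 row4 -> MISS (open row4); precharges=0
Acc 2: bank1 row2 -> MISS (open row2); precharges=0
Acc 3: bank0 row3 -> MISS (open row3); precharges=1
Acc 4: bank1 row1 -> MISS (open row1); precharges=2
Acc 5: bank1 row0 -> MISS (open row0); precharges=3
Acc 6: bank0 row0 -> MISS (open row0); precharges=4
Acc 7: bank0 row2 -> MISS (open row2); precharges=5
Acc 8: bank1 row3 -> MISS (open row3); precharges=6
Acc 9: bank0 row4 -> MISS (open row4); precharges=7
Acc 10: bank1 row1 -> MISS (open row1); precharges=8
Acc 11: bank1 row3 -> MISS (open row3); precharges=9

Answer: M M M M M M M M M M M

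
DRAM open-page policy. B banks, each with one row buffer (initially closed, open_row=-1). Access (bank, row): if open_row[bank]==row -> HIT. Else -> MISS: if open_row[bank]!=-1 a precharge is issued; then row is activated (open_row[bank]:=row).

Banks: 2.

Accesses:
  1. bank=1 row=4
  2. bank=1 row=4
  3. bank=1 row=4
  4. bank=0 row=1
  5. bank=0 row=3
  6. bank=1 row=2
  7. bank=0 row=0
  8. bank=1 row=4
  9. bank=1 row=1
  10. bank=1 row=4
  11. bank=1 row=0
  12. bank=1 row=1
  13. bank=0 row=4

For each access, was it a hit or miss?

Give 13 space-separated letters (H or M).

Acc 1: bank1 row4 -> MISS (open row4); precharges=0
Acc 2: bank1 row4 -> HIT
Acc 3: bank1 row4 -> HIT
Acc 4: bank0 row1 -> MISS (open row1); precharges=0
Acc 5: bank0 row3 -> MISS (open row3); precharges=1
Acc 6: bank1 row2 -> MISS (open row2); precharges=2
Acc 7: bank0 row0 -> MISS (open row0); precharges=3
Acc 8: bank1 row4 -> MISS (open row4); precharges=4
Acc 9: bank1 row1 -> MISS (open row1); precharges=5
Acc 10: bank1 row4 -> MISS (open row4); precharges=6
Acc 11: bank1 row0 -> MISS (open row0); precharges=7
Acc 12: bank1 row1 -> MISS (open row1); precharges=8
Acc 13: bank0 row4 -> MISS (open row4); precharges=9

Answer: M H H M M M M M M M M M M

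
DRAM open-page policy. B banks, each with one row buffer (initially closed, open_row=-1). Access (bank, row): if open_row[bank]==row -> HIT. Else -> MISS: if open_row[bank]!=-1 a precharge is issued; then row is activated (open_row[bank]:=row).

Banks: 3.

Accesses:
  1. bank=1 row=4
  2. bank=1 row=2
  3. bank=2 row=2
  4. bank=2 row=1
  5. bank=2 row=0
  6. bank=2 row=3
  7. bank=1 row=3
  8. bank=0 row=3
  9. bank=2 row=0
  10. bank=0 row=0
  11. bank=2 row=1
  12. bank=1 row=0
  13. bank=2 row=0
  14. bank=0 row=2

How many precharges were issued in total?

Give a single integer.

Acc 1: bank1 row4 -> MISS (open row4); precharges=0
Acc 2: bank1 row2 -> MISS (open row2); precharges=1
Acc 3: bank2 row2 -> MISS (open row2); precharges=1
Acc 4: bank2 row1 -> MISS (open row1); precharges=2
Acc 5: bank2 row0 -> MISS (open row0); precharges=3
Acc 6: bank2 row3 -> MISS (open row3); precharges=4
Acc 7: bank1 row3 -> MISS (open row3); precharges=5
Acc 8: bank0 row3 -> MISS (open row3); precharges=5
Acc 9: bank2 row0 -> MISS (open row0); precharges=6
Acc 10: bank0 row0 -> MISS (open row0); precharges=7
Acc 11: bank2 row1 -> MISS (open row1); precharges=8
Acc 12: bank1 row0 -> MISS (open row0); precharges=9
Acc 13: bank2 row0 -> MISS (open row0); precharges=10
Acc 14: bank0 row2 -> MISS (open row2); precharges=11

Answer: 11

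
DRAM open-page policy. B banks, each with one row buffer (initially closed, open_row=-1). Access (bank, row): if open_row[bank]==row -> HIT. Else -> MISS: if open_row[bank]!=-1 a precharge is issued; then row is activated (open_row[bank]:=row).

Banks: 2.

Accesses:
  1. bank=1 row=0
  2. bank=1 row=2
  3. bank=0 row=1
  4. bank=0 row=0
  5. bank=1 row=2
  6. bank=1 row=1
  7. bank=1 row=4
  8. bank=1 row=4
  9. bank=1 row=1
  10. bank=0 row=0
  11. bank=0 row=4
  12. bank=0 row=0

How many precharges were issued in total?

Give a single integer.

Answer: 7

Derivation:
Acc 1: bank1 row0 -> MISS (open row0); precharges=0
Acc 2: bank1 row2 -> MISS (open row2); precharges=1
Acc 3: bank0 row1 -> MISS (open row1); precharges=1
Acc 4: bank0 row0 -> MISS (open row0); precharges=2
Acc 5: bank1 row2 -> HIT
Acc 6: bank1 row1 -> MISS (open row1); precharges=3
Acc 7: bank1 row4 -> MISS (open row4); precharges=4
Acc 8: bank1 row4 -> HIT
Acc 9: bank1 row1 -> MISS (open row1); precharges=5
Acc 10: bank0 row0 -> HIT
Acc 11: bank0 row4 -> MISS (open row4); precharges=6
Acc 12: bank0 row0 -> MISS (open row0); precharges=7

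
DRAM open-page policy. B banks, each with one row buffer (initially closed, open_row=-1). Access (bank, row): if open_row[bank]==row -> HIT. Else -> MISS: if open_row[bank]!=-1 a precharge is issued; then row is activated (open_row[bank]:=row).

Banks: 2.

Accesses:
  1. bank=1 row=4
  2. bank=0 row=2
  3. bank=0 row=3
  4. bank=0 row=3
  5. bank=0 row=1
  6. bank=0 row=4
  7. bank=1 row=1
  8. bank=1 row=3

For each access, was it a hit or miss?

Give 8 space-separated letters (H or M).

Acc 1: bank1 row4 -> MISS (open row4); precharges=0
Acc 2: bank0 row2 -> MISS (open row2); precharges=0
Acc 3: bank0 row3 -> MISS (open row3); precharges=1
Acc 4: bank0 row3 -> HIT
Acc 5: bank0 row1 -> MISS (open row1); precharges=2
Acc 6: bank0 row4 -> MISS (open row4); precharges=3
Acc 7: bank1 row1 -> MISS (open row1); precharges=4
Acc 8: bank1 row3 -> MISS (open row3); precharges=5

Answer: M M M H M M M M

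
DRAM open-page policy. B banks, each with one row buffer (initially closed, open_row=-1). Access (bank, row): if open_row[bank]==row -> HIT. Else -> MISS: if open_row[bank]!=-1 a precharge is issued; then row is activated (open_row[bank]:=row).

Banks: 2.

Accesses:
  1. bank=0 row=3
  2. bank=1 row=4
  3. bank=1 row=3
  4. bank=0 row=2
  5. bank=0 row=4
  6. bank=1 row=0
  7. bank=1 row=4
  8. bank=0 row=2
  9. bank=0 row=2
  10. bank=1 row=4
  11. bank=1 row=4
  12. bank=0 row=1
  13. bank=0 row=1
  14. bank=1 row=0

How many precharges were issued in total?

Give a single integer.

Acc 1: bank0 row3 -> MISS (open row3); precharges=0
Acc 2: bank1 row4 -> MISS (open row4); precharges=0
Acc 3: bank1 row3 -> MISS (open row3); precharges=1
Acc 4: bank0 row2 -> MISS (open row2); precharges=2
Acc 5: bank0 row4 -> MISS (open row4); precharges=3
Acc 6: bank1 row0 -> MISS (open row0); precharges=4
Acc 7: bank1 row4 -> MISS (open row4); precharges=5
Acc 8: bank0 row2 -> MISS (open row2); precharges=6
Acc 9: bank0 row2 -> HIT
Acc 10: bank1 row4 -> HIT
Acc 11: bank1 row4 -> HIT
Acc 12: bank0 row1 -> MISS (open row1); precharges=7
Acc 13: bank0 row1 -> HIT
Acc 14: bank1 row0 -> MISS (open row0); precharges=8

Answer: 8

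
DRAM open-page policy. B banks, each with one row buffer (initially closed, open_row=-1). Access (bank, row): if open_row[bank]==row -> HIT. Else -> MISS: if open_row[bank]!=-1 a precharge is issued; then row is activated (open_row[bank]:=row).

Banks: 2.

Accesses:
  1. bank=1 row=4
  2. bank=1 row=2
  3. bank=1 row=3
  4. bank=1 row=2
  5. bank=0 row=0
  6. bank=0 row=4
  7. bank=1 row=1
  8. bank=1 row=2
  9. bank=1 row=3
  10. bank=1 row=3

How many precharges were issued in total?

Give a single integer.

Acc 1: bank1 row4 -> MISS (open row4); precharges=0
Acc 2: bank1 row2 -> MISS (open row2); precharges=1
Acc 3: bank1 row3 -> MISS (open row3); precharges=2
Acc 4: bank1 row2 -> MISS (open row2); precharges=3
Acc 5: bank0 row0 -> MISS (open row0); precharges=3
Acc 6: bank0 row4 -> MISS (open row4); precharges=4
Acc 7: bank1 row1 -> MISS (open row1); precharges=5
Acc 8: bank1 row2 -> MISS (open row2); precharges=6
Acc 9: bank1 row3 -> MISS (open row3); precharges=7
Acc 10: bank1 row3 -> HIT

Answer: 7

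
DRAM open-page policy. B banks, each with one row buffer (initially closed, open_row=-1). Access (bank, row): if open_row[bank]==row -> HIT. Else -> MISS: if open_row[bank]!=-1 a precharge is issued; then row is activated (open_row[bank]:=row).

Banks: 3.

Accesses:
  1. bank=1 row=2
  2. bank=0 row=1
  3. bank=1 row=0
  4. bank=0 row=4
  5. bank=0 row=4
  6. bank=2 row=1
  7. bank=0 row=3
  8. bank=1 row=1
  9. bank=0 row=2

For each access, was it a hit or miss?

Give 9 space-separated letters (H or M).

Answer: M M M M H M M M M

Derivation:
Acc 1: bank1 row2 -> MISS (open row2); precharges=0
Acc 2: bank0 row1 -> MISS (open row1); precharges=0
Acc 3: bank1 row0 -> MISS (open row0); precharges=1
Acc 4: bank0 row4 -> MISS (open row4); precharges=2
Acc 5: bank0 row4 -> HIT
Acc 6: bank2 row1 -> MISS (open row1); precharges=2
Acc 7: bank0 row3 -> MISS (open row3); precharges=3
Acc 8: bank1 row1 -> MISS (open row1); precharges=4
Acc 9: bank0 row2 -> MISS (open row2); precharges=5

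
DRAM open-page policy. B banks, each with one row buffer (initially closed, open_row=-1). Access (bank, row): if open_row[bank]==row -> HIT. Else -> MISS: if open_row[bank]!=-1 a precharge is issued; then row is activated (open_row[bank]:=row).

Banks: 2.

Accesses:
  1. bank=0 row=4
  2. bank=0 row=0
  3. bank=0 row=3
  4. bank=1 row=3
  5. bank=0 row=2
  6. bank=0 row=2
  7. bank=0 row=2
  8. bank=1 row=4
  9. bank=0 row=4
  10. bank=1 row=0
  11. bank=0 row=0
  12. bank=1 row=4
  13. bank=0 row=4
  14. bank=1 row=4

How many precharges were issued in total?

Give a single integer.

Answer: 9

Derivation:
Acc 1: bank0 row4 -> MISS (open row4); precharges=0
Acc 2: bank0 row0 -> MISS (open row0); precharges=1
Acc 3: bank0 row3 -> MISS (open row3); precharges=2
Acc 4: bank1 row3 -> MISS (open row3); precharges=2
Acc 5: bank0 row2 -> MISS (open row2); precharges=3
Acc 6: bank0 row2 -> HIT
Acc 7: bank0 row2 -> HIT
Acc 8: bank1 row4 -> MISS (open row4); precharges=4
Acc 9: bank0 row4 -> MISS (open row4); precharges=5
Acc 10: bank1 row0 -> MISS (open row0); precharges=6
Acc 11: bank0 row0 -> MISS (open row0); precharges=7
Acc 12: bank1 row4 -> MISS (open row4); precharges=8
Acc 13: bank0 row4 -> MISS (open row4); precharges=9
Acc 14: bank1 row4 -> HIT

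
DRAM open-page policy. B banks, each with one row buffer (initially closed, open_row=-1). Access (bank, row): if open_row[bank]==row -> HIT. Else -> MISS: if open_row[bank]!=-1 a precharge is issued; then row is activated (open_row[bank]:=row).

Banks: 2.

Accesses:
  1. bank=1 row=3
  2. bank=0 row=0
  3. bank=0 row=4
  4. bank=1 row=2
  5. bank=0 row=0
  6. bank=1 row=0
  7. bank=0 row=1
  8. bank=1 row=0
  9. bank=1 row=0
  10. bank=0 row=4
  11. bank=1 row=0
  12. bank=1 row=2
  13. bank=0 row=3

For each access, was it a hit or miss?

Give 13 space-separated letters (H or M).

Answer: M M M M M M M H H M H M M

Derivation:
Acc 1: bank1 row3 -> MISS (open row3); precharges=0
Acc 2: bank0 row0 -> MISS (open row0); precharges=0
Acc 3: bank0 row4 -> MISS (open row4); precharges=1
Acc 4: bank1 row2 -> MISS (open row2); precharges=2
Acc 5: bank0 row0 -> MISS (open row0); precharges=3
Acc 6: bank1 row0 -> MISS (open row0); precharges=4
Acc 7: bank0 row1 -> MISS (open row1); precharges=5
Acc 8: bank1 row0 -> HIT
Acc 9: bank1 row0 -> HIT
Acc 10: bank0 row4 -> MISS (open row4); precharges=6
Acc 11: bank1 row0 -> HIT
Acc 12: bank1 row2 -> MISS (open row2); precharges=7
Acc 13: bank0 row3 -> MISS (open row3); precharges=8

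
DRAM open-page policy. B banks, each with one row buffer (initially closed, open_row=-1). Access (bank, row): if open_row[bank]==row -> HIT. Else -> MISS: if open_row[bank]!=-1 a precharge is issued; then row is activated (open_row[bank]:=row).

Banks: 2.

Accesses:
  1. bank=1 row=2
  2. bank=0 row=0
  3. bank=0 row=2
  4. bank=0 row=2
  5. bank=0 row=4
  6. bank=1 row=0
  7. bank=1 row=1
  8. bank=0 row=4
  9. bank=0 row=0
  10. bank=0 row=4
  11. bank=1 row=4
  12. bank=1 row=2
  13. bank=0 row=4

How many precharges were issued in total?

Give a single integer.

Acc 1: bank1 row2 -> MISS (open row2); precharges=0
Acc 2: bank0 row0 -> MISS (open row0); precharges=0
Acc 3: bank0 row2 -> MISS (open row2); precharges=1
Acc 4: bank0 row2 -> HIT
Acc 5: bank0 row4 -> MISS (open row4); precharges=2
Acc 6: bank1 row0 -> MISS (open row0); precharges=3
Acc 7: bank1 row1 -> MISS (open row1); precharges=4
Acc 8: bank0 row4 -> HIT
Acc 9: bank0 row0 -> MISS (open row0); precharges=5
Acc 10: bank0 row4 -> MISS (open row4); precharges=6
Acc 11: bank1 row4 -> MISS (open row4); precharges=7
Acc 12: bank1 row2 -> MISS (open row2); precharges=8
Acc 13: bank0 row4 -> HIT

Answer: 8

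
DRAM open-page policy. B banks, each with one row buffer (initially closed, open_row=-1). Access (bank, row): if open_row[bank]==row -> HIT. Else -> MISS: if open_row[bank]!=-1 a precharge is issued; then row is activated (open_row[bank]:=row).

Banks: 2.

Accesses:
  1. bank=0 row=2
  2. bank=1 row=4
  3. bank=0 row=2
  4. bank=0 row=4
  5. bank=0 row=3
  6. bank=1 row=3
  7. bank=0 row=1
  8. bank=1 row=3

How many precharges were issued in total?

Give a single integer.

Acc 1: bank0 row2 -> MISS (open row2); precharges=0
Acc 2: bank1 row4 -> MISS (open row4); precharges=0
Acc 3: bank0 row2 -> HIT
Acc 4: bank0 row4 -> MISS (open row4); precharges=1
Acc 5: bank0 row3 -> MISS (open row3); precharges=2
Acc 6: bank1 row3 -> MISS (open row3); precharges=3
Acc 7: bank0 row1 -> MISS (open row1); precharges=4
Acc 8: bank1 row3 -> HIT

Answer: 4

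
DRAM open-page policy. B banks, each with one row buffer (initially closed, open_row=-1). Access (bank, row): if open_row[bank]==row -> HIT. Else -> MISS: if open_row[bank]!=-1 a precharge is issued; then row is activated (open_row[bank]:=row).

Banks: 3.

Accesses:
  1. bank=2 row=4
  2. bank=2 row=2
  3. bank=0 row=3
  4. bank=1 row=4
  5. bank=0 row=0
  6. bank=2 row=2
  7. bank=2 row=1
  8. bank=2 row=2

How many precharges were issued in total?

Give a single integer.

Acc 1: bank2 row4 -> MISS (open row4); precharges=0
Acc 2: bank2 row2 -> MISS (open row2); precharges=1
Acc 3: bank0 row3 -> MISS (open row3); precharges=1
Acc 4: bank1 row4 -> MISS (open row4); precharges=1
Acc 5: bank0 row0 -> MISS (open row0); precharges=2
Acc 6: bank2 row2 -> HIT
Acc 7: bank2 row1 -> MISS (open row1); precharges=3
Acc 8: bank2 row2 -> MISS (open row2); precharges=4

Answer: 4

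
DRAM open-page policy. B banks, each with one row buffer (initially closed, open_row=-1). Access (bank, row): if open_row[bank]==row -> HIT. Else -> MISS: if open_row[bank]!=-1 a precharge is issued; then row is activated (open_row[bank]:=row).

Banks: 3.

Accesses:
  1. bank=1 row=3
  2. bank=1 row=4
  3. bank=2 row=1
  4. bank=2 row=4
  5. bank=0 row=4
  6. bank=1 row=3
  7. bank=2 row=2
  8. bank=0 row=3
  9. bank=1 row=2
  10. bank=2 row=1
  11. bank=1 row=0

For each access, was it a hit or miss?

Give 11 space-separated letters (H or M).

Acc 1: bank1 row3 -> MISS (open row3); precharges=0
Acc 2: bank1 row4 -> MISS (open row4); precharges=1
Acc 3: bank2 row1 -> MISS (open row1); precharges=1
Acc 4: bank2 row4 -> MISS (open row4); precharges=2
Acc 5: bank0 row4 -> MISS (open row4); precharges=2
Acc 6: bank1 row3 -> MISS (open row3); precharges=3
Acc 7: bank2 row2 -> MISS (open row2); precharges=4
Acc 8: bank0 row3 -> MISS (open row3); precharges=5
Acc 9: bank1 row2 -> MISS (open row2); precharges=6
Acc 10: bank2 row1 -> MISS (open row1); precharges=7
Acc 11: bank1 row0 -> MISS (open row0); precharges=8

Answer: M M M M M M M M M M M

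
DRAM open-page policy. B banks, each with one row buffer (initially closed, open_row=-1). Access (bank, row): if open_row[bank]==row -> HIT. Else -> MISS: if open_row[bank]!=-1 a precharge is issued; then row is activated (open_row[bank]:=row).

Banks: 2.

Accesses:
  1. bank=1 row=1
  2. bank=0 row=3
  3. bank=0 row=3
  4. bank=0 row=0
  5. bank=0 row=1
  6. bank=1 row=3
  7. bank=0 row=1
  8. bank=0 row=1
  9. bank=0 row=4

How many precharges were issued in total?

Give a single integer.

Answer: 4

Derivation:
Acc 1: bank1 row1 -> MISS (open row1); precharges=0
Acc 2: bank0 row3 -> MISS (open row3); precharges=0
Acc 3: bank0 row3 -> HIT
Acc 4: bank0 row0 -> MISS (open row0); precharges=1
Acc 5: bank0 row1 -> MISS (open row1); precharges=2
Acc 6: bank1 row3 -> MISS (open row3); precharges=3
Acc 7: bank0 row1 -> HIT
Acc 8: bank0 row1 -> HIT
Acc 9: bank0 row4 -> MISS (open row4); precharges=4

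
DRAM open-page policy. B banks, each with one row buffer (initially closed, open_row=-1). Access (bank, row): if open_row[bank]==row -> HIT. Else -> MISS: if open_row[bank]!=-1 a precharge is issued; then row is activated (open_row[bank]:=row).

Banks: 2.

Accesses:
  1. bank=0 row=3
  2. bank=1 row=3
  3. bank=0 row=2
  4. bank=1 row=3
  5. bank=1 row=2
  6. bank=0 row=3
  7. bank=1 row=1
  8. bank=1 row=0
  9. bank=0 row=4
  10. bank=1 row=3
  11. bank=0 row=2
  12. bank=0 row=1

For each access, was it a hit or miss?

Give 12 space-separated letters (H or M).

Answer: M M M H M M M M M M M M

Derivation:
Acc 1: bank0 row3 -> MISS (open row3); precharges=0
Acc 2: bank1 row3 -> MISS (open row3); precharges=0
Acc 3: bank0 row2 -> MISS (open row2); precharges=1
Acc 4: bank1 row3 -> HIT
Acc 5: bank1 row2 -> MISS (open row2); precharges=2
Acc 6: bank0 row3 -> MISS (open row3); precharges=3
Acc 7: bank1 row1 -> MISS (open row1); precharges=4
Acc 8: bank1 row0 -> MISS (open row0); precharges=5
Acc 9: bank0 row4 -> MISS (open row4); precharges=6
Acc 10: bank1 row3 -> MISS (open row3); precharges=7
Acc 11: bank0 row2 -> MISS (open row2); precharges=8
Acc 12: bank0 row1 -> MISS (open row1); precharges=9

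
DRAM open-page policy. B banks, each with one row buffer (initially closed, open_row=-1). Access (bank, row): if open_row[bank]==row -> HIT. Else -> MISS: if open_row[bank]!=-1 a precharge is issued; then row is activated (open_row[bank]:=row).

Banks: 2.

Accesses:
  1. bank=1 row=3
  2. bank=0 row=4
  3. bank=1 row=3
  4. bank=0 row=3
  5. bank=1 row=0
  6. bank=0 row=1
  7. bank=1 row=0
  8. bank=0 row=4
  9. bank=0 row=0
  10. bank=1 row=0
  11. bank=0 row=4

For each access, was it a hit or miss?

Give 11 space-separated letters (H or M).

Acc 1: bank1 row3 -> MISS (open row3); precharges=0
Acc 2: bank0 row4 -> MISS (open row4); precharges=0
Acc 3: bank1 row3 -> HIT
Acc 4: bank0 row3 -> MISS (open row3); precharges=1
Acc 5: bank1 row0 -> MISS (open row0); precharges=2
Acc 6: bank0 row1 -> MISS (open row1); precharges=3
Acc 7: bank1 row0 -> HIT
Acc 8: bank0 row4 -> MISS (open row4); precharges=4
Acc 9: bank0 row0 -> MISS (open row0); precharges=5
Acc 10: bank1 row0 -> HIT
Acc 11: bank0 row4 -> MISS (open row4); precharges=6

Answer: M M H M M M H M M H M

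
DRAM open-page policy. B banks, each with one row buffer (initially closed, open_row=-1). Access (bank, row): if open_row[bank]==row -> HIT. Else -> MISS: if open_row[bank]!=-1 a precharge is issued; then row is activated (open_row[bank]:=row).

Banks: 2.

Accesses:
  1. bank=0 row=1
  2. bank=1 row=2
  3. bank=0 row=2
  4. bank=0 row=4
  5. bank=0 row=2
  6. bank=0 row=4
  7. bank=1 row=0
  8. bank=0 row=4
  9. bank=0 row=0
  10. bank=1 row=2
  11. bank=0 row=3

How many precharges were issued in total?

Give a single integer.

Acc 1: bank0 row1 -> MISS (open row1); precharges=0
Acc 2: bank1 row2 -> MISS (open row2); precharges=0
Acc 3: bank0 row2 -> MISS (open row2); precharges=1
Acc 4: bank0 row4 -> MISS (open row4); precharges=2
Acc 5: bank0 row2 -> MISS (open row2); precharges=3
Acc 6: bank0 row4 -> MISS (open row4); precharges=4
Acc 7: bank1 row0 -> MISS (open row0); precharges=5
Acc 8: bank0 row4 -> HIT
Acc 9: bank0 row0 -> MISS (open row0); precharges=6
Acc 10: bank1 row2 -> MISS (open row2); precharges=7
Acc 11: bank0 row3 -> MISS (open row3); precharges=8

Answer: 8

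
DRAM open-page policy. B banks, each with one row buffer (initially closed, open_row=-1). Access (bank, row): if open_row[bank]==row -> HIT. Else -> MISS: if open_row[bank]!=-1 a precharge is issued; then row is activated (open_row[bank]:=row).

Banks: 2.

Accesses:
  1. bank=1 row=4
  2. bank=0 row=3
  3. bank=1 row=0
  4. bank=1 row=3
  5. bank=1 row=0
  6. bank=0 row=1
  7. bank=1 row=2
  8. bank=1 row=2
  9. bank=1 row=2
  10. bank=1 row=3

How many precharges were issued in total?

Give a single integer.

Acc 1: bank1 row4 -> MISS (open row4); precharges=0
Acc 2: bank0 row3 -> MISS (open row3); precharges=0
Acc 3: bank1 row0 -> MISS (open row0); precharges=1
Acc 4: bank1 row3 -> MISS (open row3); precharges=2
Acc 5: bank1 row0 -> MISS (open row0); precharges=3
Acc 6: bank0 row1 -> MISS (open row1); precharges=4
Acc 7: bank1 row2 -> MISS (open row2); precharges=5
Acc 8: bank1 row2 -> HIT
Acc 9: bank1 row2 -> HIT
Acc 10: bank1 row3 -> MISS (open row3); precharges=6

Answer: 6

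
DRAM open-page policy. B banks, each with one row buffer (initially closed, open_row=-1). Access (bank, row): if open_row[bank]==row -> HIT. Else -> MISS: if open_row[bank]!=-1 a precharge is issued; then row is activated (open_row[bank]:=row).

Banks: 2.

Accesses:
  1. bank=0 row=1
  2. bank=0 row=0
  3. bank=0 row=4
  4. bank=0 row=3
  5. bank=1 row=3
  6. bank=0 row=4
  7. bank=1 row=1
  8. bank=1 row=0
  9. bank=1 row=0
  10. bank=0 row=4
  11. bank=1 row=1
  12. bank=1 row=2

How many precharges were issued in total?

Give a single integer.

Acc 1: bank0 row1 -> MISS (open row1); precharges=0
Acc 2: bank0 row0 -> MISS (open row0); precharges=1
Acc 3: bank0 row4 -> MISS (open row4); precharges=2
Acc 4: bank0 row3 -> MISS (open row3); precharges=3
Acc 5: bank1 row3 -> MISS (open row3); precharges=3
Acc 6: bank0 row4 -> MISS (open row4); precharges=4
Acc 7: bank1 row1 -> MISS (open row1); precharges=5
Acc 8: bank1 row0 -> MISS (open row0); precharges=6
Acc 9: bank1 row0 -> HIT
Acc 10: bank0 row4 -> HIT
Acc 11: bank1 row1 -> MISS (open row1); precharges=7
Acc 12: bank1 row2 -> MISS (open row2); precharges=8

Answer: 8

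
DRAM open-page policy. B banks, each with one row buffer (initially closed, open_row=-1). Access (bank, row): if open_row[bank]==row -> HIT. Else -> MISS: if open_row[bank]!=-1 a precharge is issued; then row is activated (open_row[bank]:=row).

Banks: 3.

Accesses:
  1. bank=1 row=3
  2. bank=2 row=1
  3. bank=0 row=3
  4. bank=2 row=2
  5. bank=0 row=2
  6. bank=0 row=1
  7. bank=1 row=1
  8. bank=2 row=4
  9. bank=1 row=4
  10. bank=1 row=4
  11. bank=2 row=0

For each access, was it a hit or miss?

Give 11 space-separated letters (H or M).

Answer: M M M M M M M M M H M

Derivation:
Acc 1: bank1 row3 -> MISS (open row3); precharges=0
Acc 2: bank2 row1 -> MISS (open row1); precharges=0
Acc 3: bank0 row3 -> MISS (open row3); precharges=0
Acc 4: bank2 row2 -> MISS (open row2); precharges=1
Acc 5: bank0 row2 -> MISS (open row2); precharges=2
Acc 6: bank0 row1 -> MISS (open row1); precharges=3
Acc 7: bank1 row1 -> MISS (open row1); precharges=4
Acc 8: bank2 row4 -> MISS (open row4); precharges=5
Acc 9: bank1 row4 -> MISS (open row4); precharges=6
Acc 10: bank1 row4 -> HIT
Acc 11: bank2 row0 -> MISS (open row0); precharges=7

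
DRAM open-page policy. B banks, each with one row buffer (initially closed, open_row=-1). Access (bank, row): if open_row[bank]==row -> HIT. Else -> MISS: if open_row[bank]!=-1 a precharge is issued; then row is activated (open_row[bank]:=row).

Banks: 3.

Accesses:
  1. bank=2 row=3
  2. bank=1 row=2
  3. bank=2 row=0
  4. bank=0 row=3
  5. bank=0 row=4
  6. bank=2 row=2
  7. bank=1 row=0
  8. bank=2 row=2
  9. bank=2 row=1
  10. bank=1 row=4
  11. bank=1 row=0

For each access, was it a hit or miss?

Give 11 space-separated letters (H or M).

Acc 1: bank2 row3 -> MISS (open row3); precharges=0
Acc 2: bank1 row2 -> MISS (open row2); precharges=0
Acc 3: bank2 row0 -> MISS (open row0); precharges=1
Acc 4: bank0 row3 -> MISS (open row3); precharges=1
Acc 5: bank0 row4 -> MISS (open row4); precharges=2
Acc 6: bank2 row2 -> MISS (open row2); precharges=3
Acc 7: bank1 row0 -> MISS (open row0); precharges=4
Acc 8: bank2 row2 -> HIT
Acc 9: bank2 row1 -> MISS (open row1); precharges=5
Acc 10: bank1 row4 -> MISS (open row4); precharges=6
Acc 11: bank1 row0 -> MISS (open row0); precharges=7

Answer: M M M M M M M H M M M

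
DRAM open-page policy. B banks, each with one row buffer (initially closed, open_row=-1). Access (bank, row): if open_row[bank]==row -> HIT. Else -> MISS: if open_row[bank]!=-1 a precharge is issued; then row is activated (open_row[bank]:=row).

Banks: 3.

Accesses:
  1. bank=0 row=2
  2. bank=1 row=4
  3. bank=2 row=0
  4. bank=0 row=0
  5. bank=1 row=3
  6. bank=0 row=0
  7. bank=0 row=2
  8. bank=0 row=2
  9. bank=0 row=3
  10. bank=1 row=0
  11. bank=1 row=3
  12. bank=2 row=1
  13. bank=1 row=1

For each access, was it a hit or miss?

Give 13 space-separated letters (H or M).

Acc 1: bank0 row2 -> MISS (open row2); precharges=0
Acc 2: bank1 row4 -> MISS (open row4); precharges=0
Acc 3: bank2 row0 -> MISS (open row0); precharges=0
Acc 4: bank0 row0 -> MISS (open row0); precharges=1
Acc 5: bank1 row3 -> MISS (open row3); precharges=2
Acc 6: bank0 row0 -> HIT
Acc 7: bank0 row2 -> MISS (open row2); precharges=3
Acc 8: bank0 row2 -> HIT
Acc 9: bank0 row3 -> MISS (open row3); precharges=4
Acc 10: bank1 row0 -> MISS (open row0); precharges=5
Acc 11: bank1 row3 -> MISS (open row3); precharges=6
Acc 12: bank2 row1 -> MISS (open row1); precharges=7
Acc 13: bank1 row1 -> MISS (open row1); precharges=8

Answer: M M M M M H M H M M M M M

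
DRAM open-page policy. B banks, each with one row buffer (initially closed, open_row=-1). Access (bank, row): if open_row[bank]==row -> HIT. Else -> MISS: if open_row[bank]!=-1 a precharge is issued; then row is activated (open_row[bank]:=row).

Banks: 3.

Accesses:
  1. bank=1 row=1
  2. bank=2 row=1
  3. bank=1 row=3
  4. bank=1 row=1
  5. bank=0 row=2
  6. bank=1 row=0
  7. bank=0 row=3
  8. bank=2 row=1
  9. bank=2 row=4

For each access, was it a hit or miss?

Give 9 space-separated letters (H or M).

Acc 1: bank1 row1 -> MISS (open row1); precharges=0
Acc 2: bank2 row1 -> MISS (open row1); precharges=0
Acc 3: bank1 row3 -> MISS (open row3); precharges=1
Acc 4: bank1 row1 -> MISS (open row1); precharges=2
Acc 5: bank0 row2 -> MISS (open row2); precharges=2
Acc 6: bank1 row0 -> MISS (open row0); precharges=3
Acc 7: bank0 row3 -> MISS (open row3); precharges=4
Acc 8: bank2 row1 -> HIT
Acc 9: bank2 row4 -> MISS (open row4); precharges=5

Answer: M M M M M M M H M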